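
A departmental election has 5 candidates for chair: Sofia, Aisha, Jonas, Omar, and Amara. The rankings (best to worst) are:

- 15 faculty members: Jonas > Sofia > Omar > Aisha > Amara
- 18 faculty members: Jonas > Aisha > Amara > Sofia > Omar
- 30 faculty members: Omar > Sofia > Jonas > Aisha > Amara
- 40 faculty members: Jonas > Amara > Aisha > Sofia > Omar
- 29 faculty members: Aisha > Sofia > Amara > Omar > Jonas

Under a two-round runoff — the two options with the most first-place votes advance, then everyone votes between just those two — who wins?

Round 1 first-place votes: Sofia 0, Aisha 29, Jonas 73, Omar 30, Amara 0.
Jonas and Omar advance.
Runoff: Jonas is preferred to Omar by 73 voters; Omar by 59.
Jonas wins the runoff.

Jonas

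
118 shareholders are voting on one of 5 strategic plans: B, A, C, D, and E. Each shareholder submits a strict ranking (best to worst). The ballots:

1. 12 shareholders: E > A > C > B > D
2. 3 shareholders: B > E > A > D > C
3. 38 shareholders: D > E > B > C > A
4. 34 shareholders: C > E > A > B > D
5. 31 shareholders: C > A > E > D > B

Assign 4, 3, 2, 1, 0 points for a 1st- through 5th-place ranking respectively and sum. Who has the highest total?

E

B: 12·1 + 3·4 + 38·2 + 34·1 + 31·0 = 134
A: 12·3 + 3·2 + 38·0 + 34·2 + 31·3 = 203
C: 12·2 + 3·0 + 38·1 + 34·4 + 31·4 = 322
D: 12·0 + 3·1 + 38·4 + 34·0 + 31·1 = 186
E: 12·4 + 3·3 + 38·3 + 34·3 + 31·2 = 335
E has the highest Borda score (335).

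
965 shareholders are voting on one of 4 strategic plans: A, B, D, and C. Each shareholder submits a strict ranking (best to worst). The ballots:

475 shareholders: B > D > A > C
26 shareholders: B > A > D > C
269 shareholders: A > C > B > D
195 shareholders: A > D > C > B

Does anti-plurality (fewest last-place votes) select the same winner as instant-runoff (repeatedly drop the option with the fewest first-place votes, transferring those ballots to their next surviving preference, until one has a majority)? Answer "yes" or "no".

no

Anti-plurality — last-place votes: A 0, B 195, D 269, C 501. Winner: A.
Instant-runoff — R1 A 464, B 501, D 0, C 0 (B winner). Winner: B.
The two methods disagree.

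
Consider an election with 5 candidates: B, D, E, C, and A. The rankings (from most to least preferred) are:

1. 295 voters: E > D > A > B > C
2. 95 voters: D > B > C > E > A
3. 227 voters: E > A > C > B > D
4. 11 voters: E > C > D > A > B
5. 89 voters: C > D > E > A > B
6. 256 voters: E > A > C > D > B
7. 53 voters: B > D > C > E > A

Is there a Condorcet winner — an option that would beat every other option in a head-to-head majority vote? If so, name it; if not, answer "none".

E

E vs B: 878–148 for E.
E vs D: 789–237 for E.
E vs C: 789–237 for E.
E vs A: 1026–0 for E.
E beats every other option head-to-head.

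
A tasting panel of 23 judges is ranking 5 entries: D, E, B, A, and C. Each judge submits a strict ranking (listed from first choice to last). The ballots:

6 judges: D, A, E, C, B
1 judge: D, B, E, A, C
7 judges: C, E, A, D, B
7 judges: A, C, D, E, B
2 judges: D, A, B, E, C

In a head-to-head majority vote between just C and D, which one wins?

Voters preferring C to D: 14; preferring D to C: 9.
C wins the head-to-head.

C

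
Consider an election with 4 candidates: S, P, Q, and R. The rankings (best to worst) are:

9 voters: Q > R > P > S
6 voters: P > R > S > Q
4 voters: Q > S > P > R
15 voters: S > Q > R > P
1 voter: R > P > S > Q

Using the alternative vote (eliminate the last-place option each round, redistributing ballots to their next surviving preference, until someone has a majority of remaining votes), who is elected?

Round 1: S 15, P 6, Q 13, R 1. Eliminate R.
Round 2: S 15, P 7, Q 13. Eliminate P.
Round 3: S 22, Q 13. S has a majority.

S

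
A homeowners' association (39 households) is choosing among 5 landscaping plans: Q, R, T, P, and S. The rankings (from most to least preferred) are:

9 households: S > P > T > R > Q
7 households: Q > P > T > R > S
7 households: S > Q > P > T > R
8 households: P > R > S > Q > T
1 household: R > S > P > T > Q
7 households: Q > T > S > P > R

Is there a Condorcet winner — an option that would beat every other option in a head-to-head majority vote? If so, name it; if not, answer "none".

S

S vs Q: 25–14 for S.
S vs R: 23–16 for S.
S vs T: 25–14 for S.
S vs P: 24–15 for S.
S beats every other option head-to-head.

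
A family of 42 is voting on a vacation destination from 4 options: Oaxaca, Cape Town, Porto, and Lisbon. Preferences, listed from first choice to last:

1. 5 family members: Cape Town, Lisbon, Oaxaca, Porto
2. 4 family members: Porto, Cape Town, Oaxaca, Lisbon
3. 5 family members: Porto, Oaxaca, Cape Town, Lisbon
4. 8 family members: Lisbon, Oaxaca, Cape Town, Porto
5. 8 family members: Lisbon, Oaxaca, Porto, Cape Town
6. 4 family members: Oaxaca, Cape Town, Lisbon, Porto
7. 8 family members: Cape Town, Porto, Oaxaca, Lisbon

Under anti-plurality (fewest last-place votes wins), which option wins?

Oaxaca

Last-place votes: Oaxaca 0, Cape Town 8, Porto 17, Lisbon 17.
Oaxaca is ranked last by the fewest voters, so Oaxaca wins.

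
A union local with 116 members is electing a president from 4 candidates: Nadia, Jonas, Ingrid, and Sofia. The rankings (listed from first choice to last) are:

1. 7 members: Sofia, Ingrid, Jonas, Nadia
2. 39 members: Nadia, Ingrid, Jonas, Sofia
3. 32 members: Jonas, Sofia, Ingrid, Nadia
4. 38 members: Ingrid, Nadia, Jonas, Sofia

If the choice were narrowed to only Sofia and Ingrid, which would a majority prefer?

Ingrid

Voters preferring Sofia to Ingrid: 39; preferring Ingrid to Sofia: 77.
Ingrid wins the head-to-head.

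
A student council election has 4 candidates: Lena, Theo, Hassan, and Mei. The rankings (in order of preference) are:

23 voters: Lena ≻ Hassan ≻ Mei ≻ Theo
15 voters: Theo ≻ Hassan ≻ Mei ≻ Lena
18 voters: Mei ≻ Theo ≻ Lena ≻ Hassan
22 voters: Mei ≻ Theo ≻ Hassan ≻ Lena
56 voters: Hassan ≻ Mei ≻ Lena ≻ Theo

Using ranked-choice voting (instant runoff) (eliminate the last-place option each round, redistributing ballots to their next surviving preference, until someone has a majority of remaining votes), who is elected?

Hassan

Round 1: Lena 23, Theo 15, Hassan 56, Mei 40. Eliminate Theo.
Round 2: Lena 23, Hassan 71, Mei 40. Hassan has a majority.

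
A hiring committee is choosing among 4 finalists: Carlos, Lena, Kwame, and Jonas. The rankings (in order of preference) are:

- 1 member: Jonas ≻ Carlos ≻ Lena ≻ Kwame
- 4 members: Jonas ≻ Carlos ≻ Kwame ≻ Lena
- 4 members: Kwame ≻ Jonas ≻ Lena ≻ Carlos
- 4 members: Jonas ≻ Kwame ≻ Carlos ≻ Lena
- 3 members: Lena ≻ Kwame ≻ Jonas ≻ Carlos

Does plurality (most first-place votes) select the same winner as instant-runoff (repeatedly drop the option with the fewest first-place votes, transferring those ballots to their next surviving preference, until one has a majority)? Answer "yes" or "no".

yes

Plurality — first-place votes: Carlos 0, Lena 3, Kwame 4, Jonas 9. Winner: Jonas.
Instant-runoff — R1 Carlos 0, Lena 3, Kwame 4, Jonas 9 (Jonas winner). Winner: Jonas.
The two methods agree.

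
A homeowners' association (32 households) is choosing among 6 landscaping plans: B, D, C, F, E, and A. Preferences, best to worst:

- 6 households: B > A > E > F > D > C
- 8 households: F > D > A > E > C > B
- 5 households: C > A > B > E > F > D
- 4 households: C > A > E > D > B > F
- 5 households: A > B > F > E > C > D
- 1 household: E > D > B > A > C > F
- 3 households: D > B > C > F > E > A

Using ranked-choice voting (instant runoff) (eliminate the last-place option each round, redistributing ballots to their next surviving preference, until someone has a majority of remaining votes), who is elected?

C

Round 1: B 6, D 3, C 9, F 8, E 1, A 5. Eliminate E.
Round 2: B 6, D 4, C 9, F 8, A 5. Eliminate D.
Round 3: B 10, C 9, F 8, A 5. Eliminate A.
Round 4: B 15, C 9, F 8. Eliminate F.
Round 5: B 15, C 17. C has a majority.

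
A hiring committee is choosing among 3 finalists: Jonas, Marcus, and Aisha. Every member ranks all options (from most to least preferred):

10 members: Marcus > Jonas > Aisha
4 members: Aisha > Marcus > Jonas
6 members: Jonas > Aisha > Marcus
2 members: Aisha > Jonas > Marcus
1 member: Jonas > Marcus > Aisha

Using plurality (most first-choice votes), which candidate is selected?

Marcus

First-place votes: Jonas 7, Marcus 10, Aisha 6.
Marcus has the most first-place votes.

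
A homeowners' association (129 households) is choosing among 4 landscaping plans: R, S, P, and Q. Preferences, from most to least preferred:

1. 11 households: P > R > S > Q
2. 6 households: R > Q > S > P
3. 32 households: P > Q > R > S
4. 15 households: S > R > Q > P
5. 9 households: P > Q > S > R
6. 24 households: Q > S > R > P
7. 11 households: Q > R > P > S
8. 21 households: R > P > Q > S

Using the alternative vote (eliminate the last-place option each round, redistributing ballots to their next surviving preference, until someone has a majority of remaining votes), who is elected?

Round 1: R 27, S 15, P 52, Q 35. Eliminate S.
Round 2: R 42, P 52, Q 35. Eliminate Q.
Round 3: R 77, P 52. R has a majority.

R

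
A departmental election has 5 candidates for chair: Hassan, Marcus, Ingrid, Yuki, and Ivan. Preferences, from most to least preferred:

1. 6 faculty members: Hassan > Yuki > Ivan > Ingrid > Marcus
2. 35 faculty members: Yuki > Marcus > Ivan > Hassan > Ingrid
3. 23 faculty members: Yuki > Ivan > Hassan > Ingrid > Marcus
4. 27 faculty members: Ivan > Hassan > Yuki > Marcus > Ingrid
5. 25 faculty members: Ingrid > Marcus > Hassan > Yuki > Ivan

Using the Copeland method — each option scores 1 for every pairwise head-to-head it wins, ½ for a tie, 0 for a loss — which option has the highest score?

Yuki

Hassan: beats Ingrid; ties Yuki; loses to Marcus and Ivan → score 1.5.
Marcus: beats Hassan, Ingrid, and Ivan; loses to Yuki → score 3.
Ingrid: loses to Hassan, Marcus, Yuki, and Ivan → score 0.
Yuki: beats Marcus, Ingrid, and Ivan; ties Hassan → score 3.5.
Ivan: beats Hassan and Ingrid; loses to Marcus and Yuki → score 2.
Yuki has the best pairwise record.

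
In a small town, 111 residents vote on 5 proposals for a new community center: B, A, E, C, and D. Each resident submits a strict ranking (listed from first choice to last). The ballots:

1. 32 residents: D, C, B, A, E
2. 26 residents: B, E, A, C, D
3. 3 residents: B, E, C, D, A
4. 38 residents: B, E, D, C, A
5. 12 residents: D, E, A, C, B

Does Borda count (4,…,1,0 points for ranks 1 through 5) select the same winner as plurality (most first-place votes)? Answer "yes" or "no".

Borda — scores: B 332, A 108, E 237, C 178, D 255. Winner: B.
Plurality — first-place votes: B 67, A 0, E 0, C 0, D 44. Winner: B.
The two methods agree.

yes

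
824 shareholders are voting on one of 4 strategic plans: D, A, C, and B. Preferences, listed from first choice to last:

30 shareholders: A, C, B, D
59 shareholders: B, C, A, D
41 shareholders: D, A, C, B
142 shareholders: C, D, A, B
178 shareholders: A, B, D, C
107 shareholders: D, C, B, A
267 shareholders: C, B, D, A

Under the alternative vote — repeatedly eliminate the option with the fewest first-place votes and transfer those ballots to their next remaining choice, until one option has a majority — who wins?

Round 1: D 148, A 208, C 409, B 59. Eliminate B.
Round 2: D 148, A 208, C 468. C has a majority.

C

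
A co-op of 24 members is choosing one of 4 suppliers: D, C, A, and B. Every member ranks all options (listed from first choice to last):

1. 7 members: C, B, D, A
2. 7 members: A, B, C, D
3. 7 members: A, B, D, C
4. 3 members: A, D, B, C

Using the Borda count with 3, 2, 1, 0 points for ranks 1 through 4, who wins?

A

D: 7·1 + 7·0 + 7·1 + 3·2 = 20
C: 7·3 + 7·1 + 7·0 + 3·0 = 28
A: 7·0 + 7·3 + 7·3 + 3·3 = 51
B: 7·2 + 7·2 + 7·2 + 3·1 = 45
A has the highest Borda score (51).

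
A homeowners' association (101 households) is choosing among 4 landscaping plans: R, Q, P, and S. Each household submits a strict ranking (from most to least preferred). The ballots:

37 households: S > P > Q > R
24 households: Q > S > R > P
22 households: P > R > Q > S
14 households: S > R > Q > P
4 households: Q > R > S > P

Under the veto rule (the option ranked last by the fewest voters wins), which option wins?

Last-place votes: R 37, Q 0, P 42, S 22.
Q is ranked last by the fewest voters, so Q wins.

Q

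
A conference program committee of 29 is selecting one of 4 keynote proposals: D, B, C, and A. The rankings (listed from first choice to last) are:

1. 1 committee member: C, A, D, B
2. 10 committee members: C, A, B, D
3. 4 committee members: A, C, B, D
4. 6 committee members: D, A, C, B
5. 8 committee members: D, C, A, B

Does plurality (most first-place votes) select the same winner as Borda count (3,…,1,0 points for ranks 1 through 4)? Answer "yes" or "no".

no

Plurality — first-place votes: D 14, B 0, C 11, A 4. Winner: D.
Borda — scores: D 43, B 14, C 63, A 54. Winner: C.
The two methods disagree.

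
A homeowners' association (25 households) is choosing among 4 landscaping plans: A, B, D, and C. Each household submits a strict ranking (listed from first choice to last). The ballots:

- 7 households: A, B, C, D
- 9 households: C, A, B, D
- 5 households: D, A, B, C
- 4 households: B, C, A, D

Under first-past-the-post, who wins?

C

First-place votes: A 7, B 4, D 5, C 9.
C has the most first-place votes.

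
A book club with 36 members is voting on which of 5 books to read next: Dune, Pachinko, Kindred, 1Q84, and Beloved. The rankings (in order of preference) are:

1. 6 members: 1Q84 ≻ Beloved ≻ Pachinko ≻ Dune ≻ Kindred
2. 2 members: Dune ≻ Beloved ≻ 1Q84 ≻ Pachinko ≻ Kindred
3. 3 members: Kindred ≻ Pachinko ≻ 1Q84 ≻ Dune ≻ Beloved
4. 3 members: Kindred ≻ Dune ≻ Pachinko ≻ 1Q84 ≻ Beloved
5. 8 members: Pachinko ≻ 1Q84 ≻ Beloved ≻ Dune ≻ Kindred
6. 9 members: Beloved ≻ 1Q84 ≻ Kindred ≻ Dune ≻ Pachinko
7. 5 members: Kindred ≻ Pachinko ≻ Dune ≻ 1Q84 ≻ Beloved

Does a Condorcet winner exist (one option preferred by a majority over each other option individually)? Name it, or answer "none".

Checking pairwise contests:
Pachinko beats Dune 22–14.
Kindred beats Pachinko 20–16.
1Q84 beats Kindred 25–11.
Pachinko beats 1Q84 19–17.
Pachinko beats Beloved 19–17.
Every option loses at least one head-to-head, so there is no Condorcet winner.

none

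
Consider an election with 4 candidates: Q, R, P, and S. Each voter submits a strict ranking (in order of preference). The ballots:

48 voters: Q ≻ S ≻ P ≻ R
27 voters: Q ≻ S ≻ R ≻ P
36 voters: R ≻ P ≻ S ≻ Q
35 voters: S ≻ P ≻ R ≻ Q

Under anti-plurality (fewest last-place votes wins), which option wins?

S

Last-place votes: Q 71, R 48, P 27, S 0.
S is ranked last by the fewest voters, so S wins.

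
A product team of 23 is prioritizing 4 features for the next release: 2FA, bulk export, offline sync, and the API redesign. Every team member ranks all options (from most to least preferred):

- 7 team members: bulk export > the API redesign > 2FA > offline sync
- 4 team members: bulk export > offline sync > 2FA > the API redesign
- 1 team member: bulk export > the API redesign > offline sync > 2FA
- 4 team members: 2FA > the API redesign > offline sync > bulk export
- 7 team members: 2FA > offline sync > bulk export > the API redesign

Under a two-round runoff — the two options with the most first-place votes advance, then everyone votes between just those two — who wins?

bulk export

Round 1 first-place votes: 2FA 11, bulk export 12, offline sync 0, the API redesign 0.
bulk export and 2FA advance.
Runoff: bulk export is preferred to 2FA by 12 voters; 2FA by 11.
bulk export wins the runoff.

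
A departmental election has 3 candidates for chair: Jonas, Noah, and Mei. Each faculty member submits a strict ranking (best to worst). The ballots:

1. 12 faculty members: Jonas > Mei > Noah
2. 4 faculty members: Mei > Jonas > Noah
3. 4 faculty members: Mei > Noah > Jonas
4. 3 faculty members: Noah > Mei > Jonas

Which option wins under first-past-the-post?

First-place votes: Jonas 12, Noah 3, Mei 8.
Jonas has the most first-place votes.

Jonas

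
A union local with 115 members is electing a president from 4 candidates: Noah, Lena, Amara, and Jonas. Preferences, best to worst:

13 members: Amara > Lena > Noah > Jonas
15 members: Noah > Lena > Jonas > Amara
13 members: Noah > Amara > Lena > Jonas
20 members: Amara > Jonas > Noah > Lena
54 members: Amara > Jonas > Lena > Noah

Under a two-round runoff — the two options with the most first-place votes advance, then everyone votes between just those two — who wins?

Round 1 first-place votes: Noah 28, Lena 0, Amara 87, Jonas 0.
Amara and Noah advance.
Runoff: Amara is preferred to Noah by 87 voters; Noah by 28.
Amara wins the runoff.

Amara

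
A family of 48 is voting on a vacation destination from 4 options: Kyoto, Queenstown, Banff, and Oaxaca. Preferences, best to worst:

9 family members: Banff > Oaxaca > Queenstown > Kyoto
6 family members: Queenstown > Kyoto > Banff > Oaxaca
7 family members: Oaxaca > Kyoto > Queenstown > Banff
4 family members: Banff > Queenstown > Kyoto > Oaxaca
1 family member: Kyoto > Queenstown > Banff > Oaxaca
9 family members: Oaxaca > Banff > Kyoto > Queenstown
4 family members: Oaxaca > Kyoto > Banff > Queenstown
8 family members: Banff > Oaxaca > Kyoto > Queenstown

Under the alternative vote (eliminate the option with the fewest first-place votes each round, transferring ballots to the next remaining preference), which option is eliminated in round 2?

Round 1: Kyoto 1, Queenstown 6, Banff 21, Oaxaca 20. Eliminate Kyoto.
Round 2: Queenstown 7, Banff 21, Oaxaca 20. Eliminate Queenstown.

Queenstown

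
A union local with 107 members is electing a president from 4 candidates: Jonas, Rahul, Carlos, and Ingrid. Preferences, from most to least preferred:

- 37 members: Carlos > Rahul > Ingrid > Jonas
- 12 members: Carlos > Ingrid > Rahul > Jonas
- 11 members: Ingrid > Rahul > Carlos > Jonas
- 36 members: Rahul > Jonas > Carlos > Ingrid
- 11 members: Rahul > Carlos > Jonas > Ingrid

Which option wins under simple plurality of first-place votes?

Carlos

First-place votes: Jonas 0, Rahul 47, Carlos 49, Ingrid 11.
Carlos has the most first-place votes.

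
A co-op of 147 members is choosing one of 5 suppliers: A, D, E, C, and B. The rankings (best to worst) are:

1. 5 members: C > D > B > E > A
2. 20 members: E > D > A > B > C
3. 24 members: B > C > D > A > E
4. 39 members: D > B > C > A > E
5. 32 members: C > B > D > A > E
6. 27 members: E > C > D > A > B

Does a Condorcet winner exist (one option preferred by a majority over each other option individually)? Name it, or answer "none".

none

Checking pairwise contests:
D beats A 147–0.
C beats D 88–59.
A beats E 95–52.
B beats C 83–64.
D beats B 91–56.
Every option loses at least one head-to-head, so there is no Condorcet winner.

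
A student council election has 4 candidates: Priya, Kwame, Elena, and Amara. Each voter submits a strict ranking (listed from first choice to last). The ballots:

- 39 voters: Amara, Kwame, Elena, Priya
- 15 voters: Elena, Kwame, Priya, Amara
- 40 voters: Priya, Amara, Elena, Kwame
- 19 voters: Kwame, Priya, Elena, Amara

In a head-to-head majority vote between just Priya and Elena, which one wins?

Priya

Voters preferring Priya to Elena: 59; preferring Elena to Priya: 54.
Priya wins the head-to-head.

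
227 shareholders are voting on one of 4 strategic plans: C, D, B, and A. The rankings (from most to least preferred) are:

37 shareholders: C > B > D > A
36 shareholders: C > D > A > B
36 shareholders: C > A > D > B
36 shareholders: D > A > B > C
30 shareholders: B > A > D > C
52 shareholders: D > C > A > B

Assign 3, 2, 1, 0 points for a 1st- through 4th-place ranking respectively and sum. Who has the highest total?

D

C: 37·3 + 36·3 + 36·3 + 36·0 + 30·0 + 52·2 = 431
D: 37·1 + 36·2 + 36·1 + 36·3 + 30·1 + 52·3 = 439
B: 37·2 + 36·0 + 36·0 + 36·1 + 30·3 + 52·0 = 200
A: 37·0 + 36·1 + 36·2 + 36·2 + 30·2 + 52·1 = 292
D has the highest Borda score (439).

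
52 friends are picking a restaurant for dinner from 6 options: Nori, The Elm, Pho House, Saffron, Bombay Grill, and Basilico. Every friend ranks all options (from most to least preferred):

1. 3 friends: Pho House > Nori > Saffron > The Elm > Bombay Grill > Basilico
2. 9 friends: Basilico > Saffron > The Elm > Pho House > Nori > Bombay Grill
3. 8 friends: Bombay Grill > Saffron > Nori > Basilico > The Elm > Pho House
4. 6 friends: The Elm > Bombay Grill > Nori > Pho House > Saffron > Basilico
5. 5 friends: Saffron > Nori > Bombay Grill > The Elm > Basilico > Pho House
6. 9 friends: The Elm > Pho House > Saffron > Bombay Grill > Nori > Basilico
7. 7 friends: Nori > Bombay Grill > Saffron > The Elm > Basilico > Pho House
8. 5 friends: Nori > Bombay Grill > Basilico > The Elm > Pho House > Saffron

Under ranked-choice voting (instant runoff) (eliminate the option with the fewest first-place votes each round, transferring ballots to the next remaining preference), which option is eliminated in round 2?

Saffron

Round 1: Nori 12, The Elm 15, Pho House 3, Saffron 5, Bombay Grill 8, Basilico 9. Eliminate Pho House.
Round 2: Nori 15, The Elm 15, Saffron 5, Bombay Grill 8, Basilico 9. Eliminate Saffron.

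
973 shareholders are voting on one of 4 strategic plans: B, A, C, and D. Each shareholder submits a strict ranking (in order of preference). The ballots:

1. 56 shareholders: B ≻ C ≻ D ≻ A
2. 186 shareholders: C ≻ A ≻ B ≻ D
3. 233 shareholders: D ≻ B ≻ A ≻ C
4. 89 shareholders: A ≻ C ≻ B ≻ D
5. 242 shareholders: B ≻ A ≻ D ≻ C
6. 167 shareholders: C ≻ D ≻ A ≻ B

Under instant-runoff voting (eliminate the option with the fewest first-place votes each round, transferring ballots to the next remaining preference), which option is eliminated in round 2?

D

Round 1: B 298, A 89, C 353, D 233. Eliminate A.
Round 2: B 298, C 442, D 233. Eliminate D.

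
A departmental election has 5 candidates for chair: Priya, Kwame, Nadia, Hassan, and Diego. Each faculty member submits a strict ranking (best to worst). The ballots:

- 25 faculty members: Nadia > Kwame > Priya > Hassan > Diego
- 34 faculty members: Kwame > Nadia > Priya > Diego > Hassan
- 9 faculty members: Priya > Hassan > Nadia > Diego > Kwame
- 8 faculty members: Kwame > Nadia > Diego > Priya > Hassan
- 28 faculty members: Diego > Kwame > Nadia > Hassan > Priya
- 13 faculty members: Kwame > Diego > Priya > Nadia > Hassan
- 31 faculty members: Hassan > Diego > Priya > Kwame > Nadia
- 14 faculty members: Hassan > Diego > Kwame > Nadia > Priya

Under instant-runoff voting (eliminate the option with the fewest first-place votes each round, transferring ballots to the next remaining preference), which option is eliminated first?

Round 1: Priya 9, Kwame 55, Nadia 25, Hassan 45, Diego 28. Eliminate Priya.

Priya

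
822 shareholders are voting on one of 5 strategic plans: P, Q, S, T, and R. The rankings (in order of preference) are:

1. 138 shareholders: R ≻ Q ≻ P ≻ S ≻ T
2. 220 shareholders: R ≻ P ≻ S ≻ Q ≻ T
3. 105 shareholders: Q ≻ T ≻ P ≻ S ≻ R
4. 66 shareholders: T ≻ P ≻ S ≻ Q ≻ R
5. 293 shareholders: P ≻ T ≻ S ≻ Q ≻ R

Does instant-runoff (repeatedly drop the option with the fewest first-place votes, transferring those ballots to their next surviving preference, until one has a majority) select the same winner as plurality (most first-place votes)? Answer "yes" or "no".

Instant-runoff — R1 P 293, Q 105, S 0, T 66, R 358 (S out); R2 P 293, Q 105, T 66, R 358 (T out); R3 P 359, Q 105, R 358 (Q out); R4 P 464, R 358 (P winner). Winner: P.
Plurality — first-place votes: P 293, Q 105, S 0, T 66, R 358. Winner: R.
The two methods disagree.

no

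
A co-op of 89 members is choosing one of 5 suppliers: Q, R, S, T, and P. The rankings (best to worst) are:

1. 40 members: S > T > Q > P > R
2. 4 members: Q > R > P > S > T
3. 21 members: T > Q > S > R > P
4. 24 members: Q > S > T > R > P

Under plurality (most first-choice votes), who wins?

First-place votes: Q 28, R 0, S 40, T 21, P 0.
S has the most first-place votes.

S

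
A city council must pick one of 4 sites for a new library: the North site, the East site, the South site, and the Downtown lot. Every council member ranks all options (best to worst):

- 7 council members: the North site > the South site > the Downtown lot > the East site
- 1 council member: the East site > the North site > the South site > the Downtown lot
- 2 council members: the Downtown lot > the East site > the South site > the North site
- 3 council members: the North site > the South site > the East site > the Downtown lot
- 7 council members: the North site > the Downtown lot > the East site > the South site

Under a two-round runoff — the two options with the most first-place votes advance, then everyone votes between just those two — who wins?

the North site

Round 1 first-place votes: the North site 17, the East site 1, the South site 0, the Downtown lot 2.
the North site and the Downtown lot advance.
Runoff: the North site is preferred to the Downtown lot by 18 voters; the Downtown lot by 2.
the North site wins the runoff.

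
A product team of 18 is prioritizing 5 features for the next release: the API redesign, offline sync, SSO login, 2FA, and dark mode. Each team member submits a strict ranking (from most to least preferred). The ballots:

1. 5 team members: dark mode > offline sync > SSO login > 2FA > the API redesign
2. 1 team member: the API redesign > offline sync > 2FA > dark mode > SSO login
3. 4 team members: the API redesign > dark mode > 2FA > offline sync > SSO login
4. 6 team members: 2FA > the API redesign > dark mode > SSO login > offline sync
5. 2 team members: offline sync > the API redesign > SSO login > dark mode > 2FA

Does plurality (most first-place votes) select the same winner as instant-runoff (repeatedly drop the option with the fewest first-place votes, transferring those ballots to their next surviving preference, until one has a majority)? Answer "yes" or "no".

yes

Plurality — first-place votes: the API redesign 5, offline sync 2, SSO login 0, 2FA 6, dark mode 5. Winner: 2FA.
Instant-runoff — R1 the API redesign 5, offline sync 2, SSO login 0, 2FA 6, dark mode 5 (SSO login out); R2 the API redesign 5, offline sync 2, 2FA 6, dark mode 5 (offline sync out); R3 the API redesign 7, 2FA 6, dark mode 5 (dark mode out); R4 the API redesign 7, 2FA 11 (2FA winner). Winner: 2FA.
The two methods agree.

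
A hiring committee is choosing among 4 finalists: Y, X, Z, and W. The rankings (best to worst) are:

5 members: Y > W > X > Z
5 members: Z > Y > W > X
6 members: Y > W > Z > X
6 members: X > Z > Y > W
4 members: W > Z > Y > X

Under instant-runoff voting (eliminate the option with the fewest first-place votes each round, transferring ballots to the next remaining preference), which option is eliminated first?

W

Round 1: Y 11, X 6, Z 5, W 4. Eliminate W.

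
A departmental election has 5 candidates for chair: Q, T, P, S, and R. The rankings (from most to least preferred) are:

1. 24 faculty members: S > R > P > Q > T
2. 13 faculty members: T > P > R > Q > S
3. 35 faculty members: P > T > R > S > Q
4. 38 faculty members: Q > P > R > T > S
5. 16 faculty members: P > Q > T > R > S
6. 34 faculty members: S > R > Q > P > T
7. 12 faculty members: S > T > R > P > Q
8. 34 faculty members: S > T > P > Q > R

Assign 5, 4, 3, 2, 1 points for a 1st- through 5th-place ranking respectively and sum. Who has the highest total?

Q: 24·2 + 13·2 + 35·1 + 38·5 + 16·4 + 34·3 + 12·1 + 34·2 = 545
T: 24·1 + 13·5 + 35·4 + 38·2 + 16·3 + 34·1 + 12·4 + 34·4 = 571
P: 24·3 + 13·4 + 35·5 + 38·4 + 16·5 + 34·2 + 12·2 + 34·3 = 725
S: 24·5 + 13·1 + 35·2 + 38·1 + 16·1 + 34·5 + 12·5 + 34·5 = 657
R: 24·4 + 13·3 + 35·3 + 38·3 + 16·2 + 34·4 + 12·3 + 34·1 = 592
P has the highest Borda score (725).

P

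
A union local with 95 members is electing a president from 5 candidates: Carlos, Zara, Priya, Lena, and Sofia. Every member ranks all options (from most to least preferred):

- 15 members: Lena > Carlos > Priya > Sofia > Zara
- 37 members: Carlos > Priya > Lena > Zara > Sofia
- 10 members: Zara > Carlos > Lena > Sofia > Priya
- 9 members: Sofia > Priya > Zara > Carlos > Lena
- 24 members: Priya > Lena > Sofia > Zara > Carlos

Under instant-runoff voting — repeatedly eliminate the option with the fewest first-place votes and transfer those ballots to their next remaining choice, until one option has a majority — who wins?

Round 1: Carlos 37, Zara 10, Priya 24, Lena 15, Sofia 9. Eliminate Sofia.
Round 2: Carlos 37, Zara 10, Priya 33, Lena 15. Eliminate Zara.
Round 3: Carlos 47, Priya 33, Lena 15. Eliminate Lena.
Round 4: Carlos 62, Priya 33. Carlos has a majority.

Carlos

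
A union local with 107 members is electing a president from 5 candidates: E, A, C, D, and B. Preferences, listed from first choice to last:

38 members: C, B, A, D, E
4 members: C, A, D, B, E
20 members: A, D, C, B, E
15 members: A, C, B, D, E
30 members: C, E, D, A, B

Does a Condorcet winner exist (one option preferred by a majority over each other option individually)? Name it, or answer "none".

C

C vs E: 107–0 for C.
C vs A: 72–35 for C.
C vs D: 87–20 for C.
C vs B: 107–0 for C.
C beats every other option head-to-head.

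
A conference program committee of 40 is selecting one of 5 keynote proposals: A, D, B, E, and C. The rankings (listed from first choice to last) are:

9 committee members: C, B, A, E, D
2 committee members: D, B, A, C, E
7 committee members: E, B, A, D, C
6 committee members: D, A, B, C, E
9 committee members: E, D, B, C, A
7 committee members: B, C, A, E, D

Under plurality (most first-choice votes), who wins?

E

First-place votes: A 0, D 8, B 7, E 16, C 9.
E has the most first-place votes.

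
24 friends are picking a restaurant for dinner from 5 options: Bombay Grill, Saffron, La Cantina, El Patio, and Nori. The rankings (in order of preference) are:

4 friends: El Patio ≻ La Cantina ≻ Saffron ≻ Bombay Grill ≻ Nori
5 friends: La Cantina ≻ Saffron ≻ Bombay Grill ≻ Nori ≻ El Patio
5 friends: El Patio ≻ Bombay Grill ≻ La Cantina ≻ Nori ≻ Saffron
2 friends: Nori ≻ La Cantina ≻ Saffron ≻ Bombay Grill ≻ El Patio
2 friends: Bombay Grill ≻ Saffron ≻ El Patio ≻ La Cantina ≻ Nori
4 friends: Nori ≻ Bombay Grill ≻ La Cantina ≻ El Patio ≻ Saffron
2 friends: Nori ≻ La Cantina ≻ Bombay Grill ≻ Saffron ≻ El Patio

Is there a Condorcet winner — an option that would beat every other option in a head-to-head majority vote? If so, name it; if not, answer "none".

La Cantina

La Cantina vs Bombay Grill: 13–11 for La Cantina.
La Cantina vs Saffron: 22–2 for La Cantina.
La Cantina vs El Patio: 13–11 for La Cantina.
La Cantina vs Nori: 16–8 for La Cantina.
La Cantina beats every other option head-to-head.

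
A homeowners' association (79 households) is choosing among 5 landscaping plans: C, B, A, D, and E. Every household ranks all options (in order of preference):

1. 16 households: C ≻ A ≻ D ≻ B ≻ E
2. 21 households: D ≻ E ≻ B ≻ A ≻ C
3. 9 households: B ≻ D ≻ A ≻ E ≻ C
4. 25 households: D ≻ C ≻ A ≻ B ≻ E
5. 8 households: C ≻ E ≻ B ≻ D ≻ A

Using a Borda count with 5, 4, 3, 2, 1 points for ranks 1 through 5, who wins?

D

C: 16·5 + 21·1 + 9·1 + 25·4 + 8·5 = 250
B: 16·2 + 21·3 + 9·5 + 25·2 + 8·3 = 214
A: 16·4 + 21·2 + 9·3 + 25·3 + 8·1 = 216
D: 16·3 + 21·5 + 9·4 + 25·5 + 8·2 = 330
E: 16·1 + 21·4 + 9·2 + 25·1 + 8·4 = 175
D has the highest Borda score (330).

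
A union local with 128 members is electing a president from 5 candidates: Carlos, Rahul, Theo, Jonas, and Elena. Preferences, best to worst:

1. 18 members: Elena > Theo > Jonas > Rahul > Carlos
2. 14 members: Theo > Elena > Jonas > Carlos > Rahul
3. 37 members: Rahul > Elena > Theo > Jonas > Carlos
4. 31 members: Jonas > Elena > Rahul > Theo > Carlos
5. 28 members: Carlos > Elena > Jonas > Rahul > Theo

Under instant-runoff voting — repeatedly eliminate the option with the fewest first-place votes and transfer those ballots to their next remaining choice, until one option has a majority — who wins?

Elena

Round 1: Carlos 28, Rahul 37, Theo 14, Jonas 31, Elena 18. Eliminate Theo.
Round 2: Carlos 28, Rahul 37, Jonas 31, Elena 32. Eliminate Carlos.
Round 3: Rahul 37, Jonas 31, Elena 60. Eliminate Jonas.
Round 4: Rahul 37, Elena 91. Elena has a majority.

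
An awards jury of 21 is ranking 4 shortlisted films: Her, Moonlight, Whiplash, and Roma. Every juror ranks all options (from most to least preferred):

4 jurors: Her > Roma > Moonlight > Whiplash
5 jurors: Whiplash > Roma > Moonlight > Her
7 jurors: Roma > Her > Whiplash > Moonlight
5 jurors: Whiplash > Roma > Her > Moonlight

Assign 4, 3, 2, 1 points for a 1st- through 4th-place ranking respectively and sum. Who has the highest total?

Roma

Her: 4·4 + 5·1 + 7·3 + 5·2 = 52
Moonlight: 4·2 + 5·2 + 7·1 + 5·1 = 30
Whiplash: 4·1 + 5·4 + 7·2 + 5·4 = 58
Roma: 4·3 + 5·3 + 7·4 + 5·3 = 70
Roma has the highest Borda score (70).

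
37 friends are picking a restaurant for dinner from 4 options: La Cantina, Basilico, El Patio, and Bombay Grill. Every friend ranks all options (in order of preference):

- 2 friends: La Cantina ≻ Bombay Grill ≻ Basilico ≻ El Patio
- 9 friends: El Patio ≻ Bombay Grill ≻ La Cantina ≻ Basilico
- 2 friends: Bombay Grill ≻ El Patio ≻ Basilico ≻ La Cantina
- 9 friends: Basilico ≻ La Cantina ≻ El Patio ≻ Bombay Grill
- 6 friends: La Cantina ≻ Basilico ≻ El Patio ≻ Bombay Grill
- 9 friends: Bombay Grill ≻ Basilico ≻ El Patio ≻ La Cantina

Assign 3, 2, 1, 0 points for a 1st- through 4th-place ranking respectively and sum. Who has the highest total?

Basilico

La Cantina: 2·3 + 9·1 + 2·0 + 9·2 + 6·3 + 9·0 = 51
Basilico: 2·1 + 9·0 + 2·1 + 9·3 + 6·2 + 9·2 = 61
El Patio: 2·0 + 9·3 + 2·2 + 9·1 + 6·1 + 9·1 = 55
Bombay Grill: 2·2 + 9·2 + 2·3 + 9·0 + 6·0 + 9·3 = 55
Basilico has the highest Borda score (61).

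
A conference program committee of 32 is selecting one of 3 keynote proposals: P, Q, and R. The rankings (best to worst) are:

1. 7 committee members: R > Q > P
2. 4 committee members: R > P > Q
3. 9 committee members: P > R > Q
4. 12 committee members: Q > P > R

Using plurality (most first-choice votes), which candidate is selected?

Q

First-place votes: P 9, Q 12, R 11.
Q has the most first-place votes.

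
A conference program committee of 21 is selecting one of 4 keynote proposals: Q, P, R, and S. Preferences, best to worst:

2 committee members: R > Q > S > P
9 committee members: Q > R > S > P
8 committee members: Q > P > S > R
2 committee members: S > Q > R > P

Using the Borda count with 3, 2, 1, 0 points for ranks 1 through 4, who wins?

Q: 2·2 + 9·3 + 8·3 + 2·2 = 59
P: 2·0 + 9·0 + 8·2 + 2·0 = 16
R: 2·3 + 9·2 + 8·0 + 2·1 = 26
S: 2·1 + 9·1 + 8·1 + 2·3 = 25
Q has the highest Borda score (59).

Q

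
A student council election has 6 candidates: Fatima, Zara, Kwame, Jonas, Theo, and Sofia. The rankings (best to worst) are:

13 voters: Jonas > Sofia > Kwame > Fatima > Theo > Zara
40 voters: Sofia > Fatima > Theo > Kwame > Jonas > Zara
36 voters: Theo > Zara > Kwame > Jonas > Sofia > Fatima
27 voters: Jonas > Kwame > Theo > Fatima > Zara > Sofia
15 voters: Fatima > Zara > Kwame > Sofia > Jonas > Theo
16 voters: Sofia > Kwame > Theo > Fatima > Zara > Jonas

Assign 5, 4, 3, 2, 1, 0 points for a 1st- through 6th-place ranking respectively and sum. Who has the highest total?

Kwame

Fatima: 13·2 + 40·4 + 36·0 + 27·2 + 15·5 + 16·2 = 347
Zara: 13·0 + 40·0 + 36·4 + 27·1 + 15·4 + 16·1 = 247
Kwame: 13·3 + 40·2 + 36·3 + 27·4 + 15·3 + 16·4 = 444
Jonas: 13·5 + 40·1 + 36·2 + 27·5 + 15·1 + 16·0 = 327
Theo: 13·1 + 40·3 + 36·5 + 27·3 + 15·0 + 16·3 = 442
Sofia: 13·4 + 40·5 + 36·1 + 27·0 + 15·2 + 16·5 = 398
Kwame has the highest Borda score (444).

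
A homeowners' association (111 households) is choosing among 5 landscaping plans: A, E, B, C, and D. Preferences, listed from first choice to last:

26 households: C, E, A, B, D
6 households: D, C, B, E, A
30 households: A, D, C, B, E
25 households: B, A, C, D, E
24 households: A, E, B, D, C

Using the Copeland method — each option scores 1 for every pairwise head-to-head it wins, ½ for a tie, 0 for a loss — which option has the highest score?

A: beats E, B, C, and D → score 4.
E: loses to A, B, C, and D → score 0.
B: beats E and D; loses to A and C → score 2.
C: beats E and B; loses to A and D → score 2.
D: beats E and C; loses to A and B → score 2.
A has the best pairwise record.

A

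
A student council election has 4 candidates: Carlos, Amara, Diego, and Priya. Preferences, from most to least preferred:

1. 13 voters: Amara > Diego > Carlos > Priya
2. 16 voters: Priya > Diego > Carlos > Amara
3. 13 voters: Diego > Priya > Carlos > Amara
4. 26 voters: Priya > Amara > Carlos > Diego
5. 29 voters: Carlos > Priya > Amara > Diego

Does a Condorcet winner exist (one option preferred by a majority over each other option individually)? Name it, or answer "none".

Priya

Priya vs Carlos: 55–42 for Priya.
Priya vs Amara: 84–13 for Priya.
Priya vs Diego: 71–26 for Priya.
Priya beats every other option head-to-head.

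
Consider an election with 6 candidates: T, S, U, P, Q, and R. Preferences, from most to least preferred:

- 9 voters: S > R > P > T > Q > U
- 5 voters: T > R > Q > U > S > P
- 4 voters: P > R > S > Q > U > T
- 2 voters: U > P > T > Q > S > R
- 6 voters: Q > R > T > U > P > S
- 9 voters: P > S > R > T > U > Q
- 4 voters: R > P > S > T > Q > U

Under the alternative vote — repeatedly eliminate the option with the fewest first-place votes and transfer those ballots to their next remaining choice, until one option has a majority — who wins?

P

Round 1: T 5, S 9, U 2, P 13, Q 6, R 4. Eliminate U.
Round 2: T 5, S 9, P 15, Q 6, R 4. Eliminate R.
Round 3: T 5, S 9, P 19, Q 6. Eliminate T.
Round 4: S 9, P 19, Q 11. Eliminate S.
Round 5: P 28, Q 11. P has a majority.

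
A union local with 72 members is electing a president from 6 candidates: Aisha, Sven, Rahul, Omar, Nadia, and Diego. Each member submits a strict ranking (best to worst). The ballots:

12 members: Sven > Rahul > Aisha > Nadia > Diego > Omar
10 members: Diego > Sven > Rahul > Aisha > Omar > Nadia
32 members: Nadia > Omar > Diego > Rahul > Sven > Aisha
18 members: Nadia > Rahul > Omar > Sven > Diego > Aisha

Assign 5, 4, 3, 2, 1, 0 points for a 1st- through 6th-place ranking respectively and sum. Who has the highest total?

Aisha: 12·3 + 10·2 + 32·0 + 18·0 = 56
Sven: 12·5 + 10·4 + 32·1 + 18·2 = 168
Rahul: 12·4 + 10·3 + 32·2 + 18·4 = 214
Omar: 12·0 + 10·1 + 32·4 + 18·3 = 192
Nadia: 12·2 + 10·0 + 32·5 + 18·5 = 274
Diego: 12·1 + 10·5 + 32·3 + 18·1 = 176
Nadia has the highest Borda score (274).

Nadia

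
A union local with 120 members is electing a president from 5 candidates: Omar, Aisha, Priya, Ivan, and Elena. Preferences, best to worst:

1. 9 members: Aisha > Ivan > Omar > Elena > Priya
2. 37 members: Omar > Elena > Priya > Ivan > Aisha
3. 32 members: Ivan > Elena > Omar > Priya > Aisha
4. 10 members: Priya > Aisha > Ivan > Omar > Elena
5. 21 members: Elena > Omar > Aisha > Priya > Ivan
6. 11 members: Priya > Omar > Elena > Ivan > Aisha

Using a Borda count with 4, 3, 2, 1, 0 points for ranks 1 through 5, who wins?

Omar: 9·2 + 37·4 + 32·2 + 10·1 + 21·3 + 11·3 = 336
Aisha: 9·4 + 37·0 + 32·0 + 10·3 + 21·2 + 11·0 = 108
Priya: 9·0 + 37·2 + 32·1 + 10·4 + 21·1 + 11·4 = 211
Ivan: 9·3 + 37·1 + 32·4 + 10·2 + 21·0 + 11·1 = 223
Elena: 9·1 + 37·3 + 32·3 + 10·0 + 21·4 + 11·2 = 322
Omar has the highest Borda score (336).

Omar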